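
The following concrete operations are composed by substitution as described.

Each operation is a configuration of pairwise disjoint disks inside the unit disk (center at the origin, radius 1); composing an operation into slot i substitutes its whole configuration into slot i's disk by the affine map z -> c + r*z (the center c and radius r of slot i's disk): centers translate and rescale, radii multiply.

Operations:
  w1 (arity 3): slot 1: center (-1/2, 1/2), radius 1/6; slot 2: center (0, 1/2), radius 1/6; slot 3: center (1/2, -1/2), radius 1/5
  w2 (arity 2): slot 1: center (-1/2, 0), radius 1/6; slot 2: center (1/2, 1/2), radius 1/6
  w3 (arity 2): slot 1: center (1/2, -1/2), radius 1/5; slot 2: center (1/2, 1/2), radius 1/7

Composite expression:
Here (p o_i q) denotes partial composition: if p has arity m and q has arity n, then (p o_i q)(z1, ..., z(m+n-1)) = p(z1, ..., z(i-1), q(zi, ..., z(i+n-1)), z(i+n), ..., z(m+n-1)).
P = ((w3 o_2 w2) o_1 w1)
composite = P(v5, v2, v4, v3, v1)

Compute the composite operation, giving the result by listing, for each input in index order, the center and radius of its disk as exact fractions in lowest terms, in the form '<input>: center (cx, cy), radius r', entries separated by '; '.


Below w3, radii multiply path by path; the v-disk centers shift.
input v5: composing its 2 substitution steps yields center (2/5, -2/5), radius 1/30
input v2: composing its 2 substitution steps yields center (1/2, -2/5), radius 1/30
input v4: composing its 2 substitution steps yields center (3/5, -3/5), radius 1/25
input v3: composing its 2 substitution steps yields center (3/7, 1/2), radius 1/42
input v1: composing its 2 substitution steps yields center (4/7, 4/7), radius 1/42

v1: center (4/7, 4/7), radius 1/42; v2: center (1/2, -2/5), radius 1/30; v3: center (3/7, 1/2), radius 1/42; v4: center (3/5, -3/5), radius 1/25; v5: center (2/5, -2/5), radius 1/30


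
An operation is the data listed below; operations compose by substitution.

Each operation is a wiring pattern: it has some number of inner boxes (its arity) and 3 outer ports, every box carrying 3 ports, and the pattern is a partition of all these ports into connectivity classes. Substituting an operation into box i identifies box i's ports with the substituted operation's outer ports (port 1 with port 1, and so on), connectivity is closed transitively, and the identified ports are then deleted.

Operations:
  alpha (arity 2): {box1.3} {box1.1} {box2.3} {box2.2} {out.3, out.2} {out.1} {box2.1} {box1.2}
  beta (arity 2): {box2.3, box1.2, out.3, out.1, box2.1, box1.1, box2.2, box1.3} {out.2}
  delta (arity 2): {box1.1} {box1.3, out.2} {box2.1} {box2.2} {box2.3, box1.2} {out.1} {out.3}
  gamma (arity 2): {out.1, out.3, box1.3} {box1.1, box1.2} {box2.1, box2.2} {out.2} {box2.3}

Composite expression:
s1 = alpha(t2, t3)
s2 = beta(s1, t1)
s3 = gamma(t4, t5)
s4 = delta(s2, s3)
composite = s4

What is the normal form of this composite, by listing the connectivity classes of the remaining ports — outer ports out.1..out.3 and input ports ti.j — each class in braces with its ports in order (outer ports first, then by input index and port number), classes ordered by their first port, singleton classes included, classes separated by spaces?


Reachability decides: close wires over delta-identified ports.
stage alpha: inputs (t2, t3), connectivity {out.1} {out.2, out.3} {t2.1} {t2.2} {t2.3} {t3.1} {t3.2} {t3.3}, out.j its boundary
stage beta: inputs (t2, t3, t1), connectivity {out.1, out.3, t1.1, t1.2, t1.3} {out.2} {t2.1} {t2.2} {t2.3} {t3.1} {t3.2} {t3.3}, out.j its boundary
stage gamma: inputs (t4, t5), connectivity {out.1, out.3, t4.3} {out.2} {t4.1, t4.2} {t5.1, t5.2} {t5.3}, out.j its boundary
stage delta: inputs (t2, t3, t1, t4, t5), connectivity {out.1} {out.2, t1.1, t1.2, t1.3} {out.3} {t2.1} {t2.2} {t2.3} {t3.1} {t3.2} {t3.3} {t4.1, t4.2} {t4.3} {t5.1, t5.2} {t5.3}, out.j its boundary

{out.1} {out.2, t1.1, t1.2, t1.3} {out.3} {t2.1} {t2.2} {t2.3} {t3.1} {t3.2} {t3.3} {t4.1, t4.2} {t4.3} {t5.1, t5.2} {t5.3}


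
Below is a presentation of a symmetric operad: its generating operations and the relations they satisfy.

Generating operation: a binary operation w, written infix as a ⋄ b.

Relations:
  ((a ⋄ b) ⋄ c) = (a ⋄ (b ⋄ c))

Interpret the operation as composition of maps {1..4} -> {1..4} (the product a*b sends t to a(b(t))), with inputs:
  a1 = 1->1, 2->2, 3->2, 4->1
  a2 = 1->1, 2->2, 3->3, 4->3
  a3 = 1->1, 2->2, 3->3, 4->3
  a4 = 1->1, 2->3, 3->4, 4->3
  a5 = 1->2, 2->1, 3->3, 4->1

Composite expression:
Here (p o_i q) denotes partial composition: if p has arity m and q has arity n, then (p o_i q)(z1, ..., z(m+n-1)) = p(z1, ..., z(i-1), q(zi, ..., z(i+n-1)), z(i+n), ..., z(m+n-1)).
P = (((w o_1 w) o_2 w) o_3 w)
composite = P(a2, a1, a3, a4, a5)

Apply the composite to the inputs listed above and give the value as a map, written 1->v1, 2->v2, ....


1->2, 2->1, 3->2, 4->1

(a3 ⋄ a4) = 1->1, 2->3, 3->3, 4->3
(a1 ⋄ (a3 ⋄ a4)) = 1->1, 2->2, 3->2, 4->2
(a2 ⋄ (a1 ⋄ (a3 ⋄ a4))) = 1->1, 2->2, 3->2, 4->2
((a2 ⋄ (a1 ⋄ (a3 ⋄ a4))) ⋄ a5) = 1->2, 2->1, 3->2, 4->1


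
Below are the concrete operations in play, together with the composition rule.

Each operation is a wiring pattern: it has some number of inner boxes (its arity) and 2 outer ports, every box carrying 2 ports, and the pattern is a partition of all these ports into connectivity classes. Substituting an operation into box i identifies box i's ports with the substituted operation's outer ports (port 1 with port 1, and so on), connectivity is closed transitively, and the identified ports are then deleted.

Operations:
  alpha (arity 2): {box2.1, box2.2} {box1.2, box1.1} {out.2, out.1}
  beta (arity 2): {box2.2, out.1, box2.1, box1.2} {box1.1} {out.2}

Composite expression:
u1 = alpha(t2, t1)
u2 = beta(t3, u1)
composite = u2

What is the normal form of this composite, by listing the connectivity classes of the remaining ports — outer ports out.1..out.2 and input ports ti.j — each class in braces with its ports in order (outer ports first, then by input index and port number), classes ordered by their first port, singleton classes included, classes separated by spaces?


Connectivity passes through glued beta-boundaries; trace each wire chain.
the subtree at alpha composes to {out.1, out.2} {t1.1, t1.2} {t2.1, t2.2} on (t2, t1); out.j = own outer ports
the subtree at beta composes to {out.1, t3.2} {out.2} {t1.1, t1.2} {t2.1, t2.2} {t3.1} on (t3, t2, t1); out.j = own outer ports

{out.1, t3.2} {out.2} {t1.1, t1.2} {t2.1, t2.2} {t3.1}


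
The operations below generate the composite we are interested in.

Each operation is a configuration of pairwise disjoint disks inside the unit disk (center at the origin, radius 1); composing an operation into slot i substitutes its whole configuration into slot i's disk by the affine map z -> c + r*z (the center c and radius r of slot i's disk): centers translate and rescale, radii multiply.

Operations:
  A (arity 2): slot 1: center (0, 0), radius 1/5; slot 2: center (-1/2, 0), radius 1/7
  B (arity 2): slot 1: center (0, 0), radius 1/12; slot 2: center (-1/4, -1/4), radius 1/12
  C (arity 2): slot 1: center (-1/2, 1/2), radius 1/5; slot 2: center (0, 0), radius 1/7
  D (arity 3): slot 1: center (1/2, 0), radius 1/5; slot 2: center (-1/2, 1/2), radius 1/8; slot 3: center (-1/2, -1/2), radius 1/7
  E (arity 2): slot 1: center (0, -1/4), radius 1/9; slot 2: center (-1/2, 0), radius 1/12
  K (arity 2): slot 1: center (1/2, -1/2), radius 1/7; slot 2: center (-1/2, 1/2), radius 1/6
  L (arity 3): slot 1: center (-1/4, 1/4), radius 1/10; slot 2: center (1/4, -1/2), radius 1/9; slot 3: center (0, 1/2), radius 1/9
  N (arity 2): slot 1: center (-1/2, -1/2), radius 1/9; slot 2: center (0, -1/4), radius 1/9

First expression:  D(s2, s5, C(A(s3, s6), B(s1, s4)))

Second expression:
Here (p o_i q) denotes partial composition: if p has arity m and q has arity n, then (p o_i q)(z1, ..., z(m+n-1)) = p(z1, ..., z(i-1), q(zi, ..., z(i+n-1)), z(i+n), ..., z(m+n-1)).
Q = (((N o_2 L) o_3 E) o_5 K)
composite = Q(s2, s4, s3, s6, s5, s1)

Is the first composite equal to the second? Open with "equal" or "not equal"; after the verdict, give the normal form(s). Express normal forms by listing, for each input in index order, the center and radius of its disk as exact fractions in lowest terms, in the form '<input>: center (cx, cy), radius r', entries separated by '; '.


not equal: they reduce to s1: center (-1/2, -1/2), radius 1/588; s2: center (1/2, 0), radius 1/5; s3: center (-4/7, -3/7), radius 1/175; s4: center (-99/196, -99/196), radius 1/588; s5: center (-1/2, 1/2), radius 1/8; s6: center (-41/70, -3/7), radius 1/245 and s1: center (-1/162, -61/324), radius 1/486; s2: center (-1/2, -1/2), radius 1/9; s3: center (1/36, -25/81), radius 1/729; s4: center (-1/36, -2/9), radius 1/90; s5: center (1/162, -65/324), radius 1/567; s6: center (7/324, -11/36), radius 1/972

The first expression reduces to s1: center (-1/2, -1/2), radius 1/588; s2: center (1/2, 0), radius 1/5; s3: center (-4/7, -3/7), radius 1/175; s4: center (-99/196, -99/196), radius 1/588; s5: center (-1/2, 1/2), radius 1/8; s6: center (-41/70, -3/7), radius 1/245
The second expression reduces to s1: center (-1/162, -61/324), radius 1/486; s2: center (-1/2, -1/2), radius 1/9; s3: center (1/36, -25/81), radius 1/729; s4: center (-1/36, -2/9), radius 1/90; s5: center (1/162, -65/324), radius 1/567; s6: center (7/324, -11/36), radius 1/972
The forms do not match — not equal.


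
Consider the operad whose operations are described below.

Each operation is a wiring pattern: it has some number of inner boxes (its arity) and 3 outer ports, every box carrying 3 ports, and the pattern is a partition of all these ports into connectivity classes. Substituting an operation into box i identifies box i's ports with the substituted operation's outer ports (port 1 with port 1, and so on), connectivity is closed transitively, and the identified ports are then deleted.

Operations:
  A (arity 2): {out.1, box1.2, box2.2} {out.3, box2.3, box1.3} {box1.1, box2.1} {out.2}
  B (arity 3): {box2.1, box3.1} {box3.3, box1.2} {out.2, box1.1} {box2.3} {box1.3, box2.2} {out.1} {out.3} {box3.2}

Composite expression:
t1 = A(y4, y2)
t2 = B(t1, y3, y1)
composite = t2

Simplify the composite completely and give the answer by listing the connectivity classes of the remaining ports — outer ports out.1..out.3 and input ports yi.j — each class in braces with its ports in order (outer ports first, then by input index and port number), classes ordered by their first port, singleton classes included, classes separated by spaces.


{out.1} {out.2, y2.2, y4.2} {out.3} {y1.1, y3.1} {y1.2} {y1.3} {y2.1, y4.1} {y2.3, y3.2, y4.3} {y3.3}

After gluing at B, chains via deleted ports link the y-ports.
through A, on inputs (y4, y2): {out.1, y2.2, y4.2} {out.2} {out.3, y2.3, y4.3} {y2.1, y4.1} (out.j = stage outer ports)
through B, on inputs (y4, y2, y3, y1): {out.1} {out.2, y2.2, y4.2} {out.3} {y1.1, y3.1} {y1.2} {y1.3} {y2.1, y4.1} {y2.3, y3.2, y4.3} {y3.3} (out.j = stage outer ports)


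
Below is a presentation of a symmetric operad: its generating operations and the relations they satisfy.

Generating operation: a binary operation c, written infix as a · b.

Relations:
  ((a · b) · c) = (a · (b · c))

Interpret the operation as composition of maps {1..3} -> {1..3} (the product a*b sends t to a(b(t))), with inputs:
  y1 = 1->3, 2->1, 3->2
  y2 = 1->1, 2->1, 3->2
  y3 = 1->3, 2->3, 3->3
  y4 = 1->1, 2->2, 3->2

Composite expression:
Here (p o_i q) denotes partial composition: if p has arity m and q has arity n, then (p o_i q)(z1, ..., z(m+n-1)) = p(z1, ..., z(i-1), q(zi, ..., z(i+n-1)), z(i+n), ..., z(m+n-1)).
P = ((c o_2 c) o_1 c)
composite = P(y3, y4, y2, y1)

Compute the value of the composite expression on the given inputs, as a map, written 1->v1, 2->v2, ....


(y3 · y4) = 1->3, 2->3, 3->3
(y2 · y1) = 1->2, 2->1, 3->1
((y3 · y4) · (y2 · y1)) = 1->3, 2->3, 3->3

1->3, 2->3, 3->3


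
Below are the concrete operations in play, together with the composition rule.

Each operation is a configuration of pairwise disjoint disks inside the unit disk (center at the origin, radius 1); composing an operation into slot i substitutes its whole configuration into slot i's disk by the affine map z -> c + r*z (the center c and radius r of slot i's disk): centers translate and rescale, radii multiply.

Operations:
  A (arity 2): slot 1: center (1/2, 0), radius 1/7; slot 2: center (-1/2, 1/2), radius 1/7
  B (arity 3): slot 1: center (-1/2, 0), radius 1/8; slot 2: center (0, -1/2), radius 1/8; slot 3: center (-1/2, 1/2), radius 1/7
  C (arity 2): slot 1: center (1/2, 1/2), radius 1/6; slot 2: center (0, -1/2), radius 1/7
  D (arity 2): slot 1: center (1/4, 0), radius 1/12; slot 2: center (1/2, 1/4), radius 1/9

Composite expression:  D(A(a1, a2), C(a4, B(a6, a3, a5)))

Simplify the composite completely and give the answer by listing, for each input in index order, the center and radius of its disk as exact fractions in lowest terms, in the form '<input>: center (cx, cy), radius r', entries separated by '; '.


Nesting under D composes maps z -> c + r*z down each a-path.
a1: after 2 affine steps, its disk has center (7/24, 0), radius 1/84
a2: after 2 affine steps, its disk has center (5/24, 1/24), radius 1/84
a4: after 2 affine steps, its disk has center (5/9, 11/36), radius 1/54
a6: after 3 affine steps, its disk has center (31/63, 7/36), radius 1/504
a3: after 3 affine steps, its disk has center (1/2, 47/252), radius 1/504
a5: after 3 affine steps, its disk has center (31/63, 17/84), radius 1/441

a1: center (7/24, 0), radius 1/84; a2: center (5/24, 1/24), radius 1/84; a3: center (1/2, 47/252), radius 1/504; a4: center (5/9, 11/36), radius 1/54; a5: center (31/63, 17/84), radius 1/441; a6: center (31/63, 7/36), radius 1/504


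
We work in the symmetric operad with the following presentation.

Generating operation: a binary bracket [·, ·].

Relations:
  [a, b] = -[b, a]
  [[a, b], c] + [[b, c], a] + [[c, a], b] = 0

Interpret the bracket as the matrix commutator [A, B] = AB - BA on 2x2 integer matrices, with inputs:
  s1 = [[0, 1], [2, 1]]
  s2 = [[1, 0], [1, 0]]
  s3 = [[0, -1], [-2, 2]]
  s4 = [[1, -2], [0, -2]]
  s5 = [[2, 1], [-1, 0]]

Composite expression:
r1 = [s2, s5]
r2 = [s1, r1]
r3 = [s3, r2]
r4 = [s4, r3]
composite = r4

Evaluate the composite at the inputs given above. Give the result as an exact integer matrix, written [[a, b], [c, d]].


[s2, s5] = [[-1, 1], [3, 1]]
[s1, [s2, s5]] = [[1, 1], [-1, -1]]
[s3, [s1, [s2, s5]]] = [[3, 0], [-6, -3]]
[s4, [s3, [s1, [s2, s5]]]] = [[12, 12], [18, -12]]

[[12, 12], [18, -12]]


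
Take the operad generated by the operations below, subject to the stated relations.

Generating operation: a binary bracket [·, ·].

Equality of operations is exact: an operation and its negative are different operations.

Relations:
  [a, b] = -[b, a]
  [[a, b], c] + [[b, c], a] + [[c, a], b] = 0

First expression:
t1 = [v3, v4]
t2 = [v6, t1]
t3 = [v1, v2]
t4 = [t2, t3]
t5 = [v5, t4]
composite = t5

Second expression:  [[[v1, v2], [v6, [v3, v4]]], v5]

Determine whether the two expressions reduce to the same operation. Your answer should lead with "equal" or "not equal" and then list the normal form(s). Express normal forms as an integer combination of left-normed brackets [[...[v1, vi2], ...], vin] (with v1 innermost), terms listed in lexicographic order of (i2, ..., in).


In normal form, the first expression is -[[[[[v1, v2], v3], v4], v6], v5] + [[[[[v1, v2], v4], v3], v6], v5] + [[[[[v1, v2], v6], v3], v4], v5] - [[[[[v1, v2], v6], v4], v3], v5]
In normal form, the second expression is -[[[[[v1, v2], v3], v4], v6], v5] + [[[[[v1, v2], v4], v3], v6], v5] + [[[[[v1, v2], v6], v3], v4], v5] - [[[[[v1, v2], v6], v4], v3], v5]
The forms coincide; equal.

equal: each reduces to -[[[[[v1, v2], v3], v4], v6], v5] + [[[[[v1, v2], v4], v3], v6], v5] + [[[[[v1, v2], v6], v3], v4], v5] - [[[[[v1, v2], v6], v4], v3], v5]


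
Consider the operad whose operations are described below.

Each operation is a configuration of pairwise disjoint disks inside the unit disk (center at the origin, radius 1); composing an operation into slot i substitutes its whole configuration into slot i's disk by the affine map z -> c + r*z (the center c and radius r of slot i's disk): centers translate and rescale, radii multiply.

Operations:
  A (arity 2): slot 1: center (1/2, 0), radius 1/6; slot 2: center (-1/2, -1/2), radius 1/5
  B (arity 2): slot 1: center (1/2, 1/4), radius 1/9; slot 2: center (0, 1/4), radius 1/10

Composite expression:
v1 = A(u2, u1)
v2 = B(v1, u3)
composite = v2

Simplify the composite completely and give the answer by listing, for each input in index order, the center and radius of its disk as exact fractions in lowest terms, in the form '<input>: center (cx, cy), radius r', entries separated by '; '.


u1: center (4/9, 7/36), radius 1/45; u2: center (5/9, 1/4), radius 1/54; u3: center (0, 1/4), radius 1/10

Only the slot chain above each u matters under B; compose those maps.
u2: after 2 affine steps, its disk has center (5/9, 1/4), radius 1/54
u1: after 2 affine steps, its disk has center (4/9, 7/36), radius 1/45
u3: after 1 affine step, its disk has center (0, 1/4), radius 1/10


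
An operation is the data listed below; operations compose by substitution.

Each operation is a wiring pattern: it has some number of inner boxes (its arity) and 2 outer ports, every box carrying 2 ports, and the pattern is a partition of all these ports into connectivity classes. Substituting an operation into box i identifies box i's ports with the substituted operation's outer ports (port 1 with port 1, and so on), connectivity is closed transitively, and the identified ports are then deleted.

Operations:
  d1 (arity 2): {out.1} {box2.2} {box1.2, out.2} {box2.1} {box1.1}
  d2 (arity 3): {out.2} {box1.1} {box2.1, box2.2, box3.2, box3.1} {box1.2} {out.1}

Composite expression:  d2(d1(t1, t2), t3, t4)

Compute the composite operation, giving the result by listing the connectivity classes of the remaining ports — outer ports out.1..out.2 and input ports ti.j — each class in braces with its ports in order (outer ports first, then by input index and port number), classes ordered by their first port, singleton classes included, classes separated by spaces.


{out.1} {out.2} {t1.1} {t1.2} {t2.1} {t2.2} {t3.1, t3.2, t4.1, t4.2}

After gluing at d2, chains via deleted ports link the t-ports.
composing d1 on (t1, t2), with out.j its own outer ports: {out.1} {out.2, t1.2} {t1.1} {t2.1} {t2.2}
composing d2 on (t1, t2, t3, t4), with out.j its own outer ports: {out.1} {out.2} {t1.1} {t1.2} {t2.1} {t2.2} {t3.1, t3.2, t4.1, t4.2}


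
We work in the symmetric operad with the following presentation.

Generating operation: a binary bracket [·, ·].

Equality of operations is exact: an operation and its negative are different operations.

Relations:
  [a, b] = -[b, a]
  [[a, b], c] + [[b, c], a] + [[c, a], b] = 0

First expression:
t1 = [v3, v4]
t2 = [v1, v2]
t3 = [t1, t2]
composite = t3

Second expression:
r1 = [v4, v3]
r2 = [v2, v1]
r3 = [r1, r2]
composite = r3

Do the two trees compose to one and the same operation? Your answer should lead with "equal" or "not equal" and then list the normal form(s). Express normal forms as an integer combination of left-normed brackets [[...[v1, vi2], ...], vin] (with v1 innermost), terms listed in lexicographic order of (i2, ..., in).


equal; both compose to -[[[v1, v2], v3], v4] + [[[v1, v2], v4], v3]


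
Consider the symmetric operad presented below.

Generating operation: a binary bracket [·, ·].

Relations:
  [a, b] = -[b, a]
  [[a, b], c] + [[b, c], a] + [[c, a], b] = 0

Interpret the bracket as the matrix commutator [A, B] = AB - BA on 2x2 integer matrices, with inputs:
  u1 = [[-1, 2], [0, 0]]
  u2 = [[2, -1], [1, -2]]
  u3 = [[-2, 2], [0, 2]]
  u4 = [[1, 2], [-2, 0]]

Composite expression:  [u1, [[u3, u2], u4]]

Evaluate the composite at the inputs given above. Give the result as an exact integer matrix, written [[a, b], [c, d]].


[[24, -12], [12, -24]]

[u3, u2] = [[2, -4], [4, -2]]
[[u3, u2], u4] = [[0, 12], [12, 0]]
[u1, [[u3, u2], u4]] = [[24, -12], [12, -24]]


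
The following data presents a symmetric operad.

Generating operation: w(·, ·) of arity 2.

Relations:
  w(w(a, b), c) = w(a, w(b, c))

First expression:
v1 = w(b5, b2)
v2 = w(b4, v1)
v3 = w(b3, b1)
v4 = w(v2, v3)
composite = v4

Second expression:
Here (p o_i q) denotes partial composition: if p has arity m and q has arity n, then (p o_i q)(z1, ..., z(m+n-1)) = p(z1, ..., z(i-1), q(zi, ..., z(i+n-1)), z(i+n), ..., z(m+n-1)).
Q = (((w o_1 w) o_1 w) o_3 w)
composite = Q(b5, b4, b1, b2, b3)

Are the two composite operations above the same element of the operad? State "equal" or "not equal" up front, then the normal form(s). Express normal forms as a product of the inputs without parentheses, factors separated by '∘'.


In normal form, the first expression is b4 ∘ b5 ∘ b2 ∘ b3 ∘ b1
In normal form, the second expression is b5 ∘ b4 ∘ b1 ∘ b2 ∘ b3
Distinct normal forms: not equal.

not equal — first b4 ∘ b5 ∘ b2 ∘ b3 ∘ b1, second b5 ∘ b4 ∘ b1 ∘ b2 ∘ b3


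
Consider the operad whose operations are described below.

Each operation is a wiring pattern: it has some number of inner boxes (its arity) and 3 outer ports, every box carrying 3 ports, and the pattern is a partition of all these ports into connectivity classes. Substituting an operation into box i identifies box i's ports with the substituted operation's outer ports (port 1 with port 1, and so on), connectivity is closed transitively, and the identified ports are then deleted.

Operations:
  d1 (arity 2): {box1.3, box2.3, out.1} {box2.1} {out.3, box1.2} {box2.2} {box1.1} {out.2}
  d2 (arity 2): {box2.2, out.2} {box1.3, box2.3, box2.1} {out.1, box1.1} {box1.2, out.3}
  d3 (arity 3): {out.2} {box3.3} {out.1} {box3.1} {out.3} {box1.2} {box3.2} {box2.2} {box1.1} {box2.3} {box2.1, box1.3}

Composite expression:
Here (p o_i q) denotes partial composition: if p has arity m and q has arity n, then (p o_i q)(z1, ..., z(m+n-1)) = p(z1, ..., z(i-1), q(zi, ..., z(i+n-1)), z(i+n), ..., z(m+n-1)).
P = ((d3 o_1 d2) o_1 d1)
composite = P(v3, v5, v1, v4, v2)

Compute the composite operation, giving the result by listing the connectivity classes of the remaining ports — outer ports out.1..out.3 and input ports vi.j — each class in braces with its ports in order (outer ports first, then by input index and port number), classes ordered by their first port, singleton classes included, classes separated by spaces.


{out.1} {out.2} {out.3} {v1.1, v1.3, v3.2} {v1.2} {v2.1} {v2.2} {v2.3} {v3.1} {v3.3, v5.3} {v4.1} {v4.2} {v4.3} {v5.1} {v5.2}

Two ports join when wires chain via d3-identified ports.
stage d1: inputs (v3, v5), connectivity {out.1, v3.3, v5.3} {out.2} {out.3, v3.2} {v3.1} {v5.1} {v5.2}, out.j its boundary
stage d2: inputs (v3, v5, v1), connectivity {out.1, v3.3, v5.3} {out.2, v1.2} {out.3} {v1.1, v1.3, v3.2} {v3.1} {v5.1} {v5.2}, out.j its boundary
stage d3: inputs (v3, v5, v1, v4, v2), connectivity {out.1} {out.2} {out.3} {v1.1, v1.3, v3.2} {v1.2} {v2.1} {v2.2} {v2.3} {v3.1} {v3.3, v5.3} {v4.1} {v4.2} {v4.3} {v5.1} {v5.2}, out.j its boundary


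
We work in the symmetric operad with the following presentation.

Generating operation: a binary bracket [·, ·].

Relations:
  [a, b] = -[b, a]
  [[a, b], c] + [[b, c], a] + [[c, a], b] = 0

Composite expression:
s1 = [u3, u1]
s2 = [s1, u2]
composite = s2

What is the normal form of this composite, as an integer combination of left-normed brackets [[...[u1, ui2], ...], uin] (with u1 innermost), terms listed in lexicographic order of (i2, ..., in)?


In the tensor algebra, words opening u1 carry the u1-anchored form.
Composite bracket: [[u3, u1], u2]
Applying ab - ba throughout gives 4 signed words (2^2 = 4).
Words beginning with u1 determine it all:
  word u1u3u2 has sign -1, contributing -[[u1, u3], u2]

-[[u1, u3], u2]


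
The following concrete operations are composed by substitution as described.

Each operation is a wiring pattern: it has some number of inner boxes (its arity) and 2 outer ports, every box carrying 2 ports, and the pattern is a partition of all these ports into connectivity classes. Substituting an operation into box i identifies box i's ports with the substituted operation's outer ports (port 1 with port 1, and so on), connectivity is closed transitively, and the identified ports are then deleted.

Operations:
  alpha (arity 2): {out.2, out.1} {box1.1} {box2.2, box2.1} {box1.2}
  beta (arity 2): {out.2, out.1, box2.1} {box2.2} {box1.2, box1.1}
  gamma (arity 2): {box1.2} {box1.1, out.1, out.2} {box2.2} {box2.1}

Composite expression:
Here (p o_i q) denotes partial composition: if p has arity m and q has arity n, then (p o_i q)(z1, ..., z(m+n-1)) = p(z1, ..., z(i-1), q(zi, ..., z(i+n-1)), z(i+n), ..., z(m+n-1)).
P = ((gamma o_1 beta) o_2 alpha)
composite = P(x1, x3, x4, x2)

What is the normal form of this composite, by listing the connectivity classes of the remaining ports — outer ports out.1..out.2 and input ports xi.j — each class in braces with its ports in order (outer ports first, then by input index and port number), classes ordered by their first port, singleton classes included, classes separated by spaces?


{out.1, out.2} {x1.1, x1.2} {x2.1} {x2.2} {x3.1} {x3.2} {x4.1, x4.2}


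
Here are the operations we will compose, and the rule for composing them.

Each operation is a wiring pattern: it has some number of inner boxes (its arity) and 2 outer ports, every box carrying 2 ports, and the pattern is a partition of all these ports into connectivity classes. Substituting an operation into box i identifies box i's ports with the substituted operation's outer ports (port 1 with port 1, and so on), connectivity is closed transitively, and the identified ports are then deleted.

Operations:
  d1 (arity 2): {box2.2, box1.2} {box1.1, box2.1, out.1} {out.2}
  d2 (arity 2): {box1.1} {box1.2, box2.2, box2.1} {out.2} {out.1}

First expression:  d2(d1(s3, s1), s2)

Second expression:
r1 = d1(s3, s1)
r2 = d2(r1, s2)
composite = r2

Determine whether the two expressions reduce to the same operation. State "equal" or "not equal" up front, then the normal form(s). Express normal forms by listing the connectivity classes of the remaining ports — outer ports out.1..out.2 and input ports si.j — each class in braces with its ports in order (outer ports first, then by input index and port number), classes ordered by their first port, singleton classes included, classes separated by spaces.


equal: each reduces to {out.1} {out.2} {s1.1, s3.1} {s1.2, s3.2} {s2.1, s2.2}

The first composite normalizes to {out.1} {out.2} {s1.1, s3.1} {s1.2, s3.2} {s2.1, s2.2}
The second composite normalizes to {out.1} {out.2} {s1.1, s3.1} {s1.2, s3.2} {s2.1, s2.2}
Identical normal forms: equal.


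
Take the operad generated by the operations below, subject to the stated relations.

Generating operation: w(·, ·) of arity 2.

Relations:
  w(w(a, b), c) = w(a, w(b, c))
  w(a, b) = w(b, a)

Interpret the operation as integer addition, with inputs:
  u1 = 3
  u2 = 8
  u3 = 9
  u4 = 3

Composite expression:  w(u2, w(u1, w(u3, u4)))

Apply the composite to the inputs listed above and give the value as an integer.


w(u3, u4) = 12
w(u1, w(u3, u4)) = 15
w(u2, w(u1, w(u3, u4))) = 23

23


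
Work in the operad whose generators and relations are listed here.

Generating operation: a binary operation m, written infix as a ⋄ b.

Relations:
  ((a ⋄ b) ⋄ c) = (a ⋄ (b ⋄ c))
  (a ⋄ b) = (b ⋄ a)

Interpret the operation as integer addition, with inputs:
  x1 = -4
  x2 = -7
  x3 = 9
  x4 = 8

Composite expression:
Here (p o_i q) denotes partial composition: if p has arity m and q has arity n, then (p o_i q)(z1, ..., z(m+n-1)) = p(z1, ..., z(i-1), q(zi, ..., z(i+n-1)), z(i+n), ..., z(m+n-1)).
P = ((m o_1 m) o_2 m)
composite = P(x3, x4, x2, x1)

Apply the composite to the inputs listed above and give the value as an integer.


(x4 ⋄ x2) = 1
(x3 ⋄ (x4 ⋄ x2)) = 10
((x3 ⋄ (x4 ⋄ x2)) ⋄ x1) = 6

6


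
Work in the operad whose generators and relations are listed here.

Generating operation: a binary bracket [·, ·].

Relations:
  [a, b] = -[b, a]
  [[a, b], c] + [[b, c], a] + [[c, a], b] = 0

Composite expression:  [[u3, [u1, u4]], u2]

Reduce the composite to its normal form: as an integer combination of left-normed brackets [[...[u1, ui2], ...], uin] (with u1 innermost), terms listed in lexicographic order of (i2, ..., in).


-[[[u1, u4], u3], u2]


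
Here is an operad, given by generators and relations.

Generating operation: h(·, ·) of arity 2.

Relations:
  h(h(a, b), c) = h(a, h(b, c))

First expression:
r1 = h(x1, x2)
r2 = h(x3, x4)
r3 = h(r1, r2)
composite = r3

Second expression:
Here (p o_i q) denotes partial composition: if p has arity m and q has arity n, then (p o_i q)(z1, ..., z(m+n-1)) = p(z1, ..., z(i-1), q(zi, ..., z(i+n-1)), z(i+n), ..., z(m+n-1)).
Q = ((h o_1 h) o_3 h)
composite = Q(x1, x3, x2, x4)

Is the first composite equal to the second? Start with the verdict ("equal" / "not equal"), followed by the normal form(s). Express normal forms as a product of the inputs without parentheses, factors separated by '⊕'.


The first composite normalizes to x1 ⊕ x2 ⊕ x3 ⊕ x4
The second composite normalizes to x1 ⊕ x3 ⊕ x2 ⊕ x4
The forms do not match — not equal.

not equal: they reduce to x1 ⊕ x2 ⊕ x3 ⊕ x4 and x1 ⊕ x3 ⊕ x2 ⊕ x4


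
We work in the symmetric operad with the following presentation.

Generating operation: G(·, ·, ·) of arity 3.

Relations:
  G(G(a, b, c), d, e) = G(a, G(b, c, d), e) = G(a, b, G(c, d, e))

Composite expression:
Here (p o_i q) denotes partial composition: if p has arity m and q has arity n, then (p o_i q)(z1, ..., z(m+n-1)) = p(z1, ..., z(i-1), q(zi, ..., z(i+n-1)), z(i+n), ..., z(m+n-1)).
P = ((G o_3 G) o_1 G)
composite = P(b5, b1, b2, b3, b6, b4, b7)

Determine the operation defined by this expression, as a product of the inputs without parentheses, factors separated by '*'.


b5 * b1 * b2 * b3 * b6 * b4 * b7


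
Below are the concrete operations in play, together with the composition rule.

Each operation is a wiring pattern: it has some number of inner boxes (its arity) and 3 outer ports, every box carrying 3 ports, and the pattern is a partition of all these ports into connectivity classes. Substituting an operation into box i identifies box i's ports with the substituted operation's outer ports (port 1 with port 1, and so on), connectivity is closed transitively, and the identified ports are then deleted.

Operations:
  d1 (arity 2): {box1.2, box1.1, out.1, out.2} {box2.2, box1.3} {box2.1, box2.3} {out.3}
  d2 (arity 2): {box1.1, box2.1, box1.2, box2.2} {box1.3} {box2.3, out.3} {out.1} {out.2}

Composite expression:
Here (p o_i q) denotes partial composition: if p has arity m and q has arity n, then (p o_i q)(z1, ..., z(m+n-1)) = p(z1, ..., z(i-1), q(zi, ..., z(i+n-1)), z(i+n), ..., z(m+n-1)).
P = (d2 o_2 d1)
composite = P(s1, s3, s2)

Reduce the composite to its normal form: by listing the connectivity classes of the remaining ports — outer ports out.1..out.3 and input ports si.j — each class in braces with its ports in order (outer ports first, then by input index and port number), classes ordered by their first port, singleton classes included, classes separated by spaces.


{out.1} {out.2} {out.3} {s1.1, s1.2, s3.1, s3.2} {s1.3} {s2.1, s2.3} {s2.2, s3.3}

Two ports join when wires chain via d2-identified ports.
composing d1 on (s3, s2), with out.j its own outer ports: {out.1, out.2, s3.1, s3.2} {out.3} {s2.1, s2.3} {s2.2, s3.3}
composing d2 on (s1, s3, s2), with out.j its own outer ports: {out.1} {out.2} {out.3} {s1.1, s1.2, s3.1, s3.2} {s1.3} {s2.1, s2.3} {s2.2, s3.3}


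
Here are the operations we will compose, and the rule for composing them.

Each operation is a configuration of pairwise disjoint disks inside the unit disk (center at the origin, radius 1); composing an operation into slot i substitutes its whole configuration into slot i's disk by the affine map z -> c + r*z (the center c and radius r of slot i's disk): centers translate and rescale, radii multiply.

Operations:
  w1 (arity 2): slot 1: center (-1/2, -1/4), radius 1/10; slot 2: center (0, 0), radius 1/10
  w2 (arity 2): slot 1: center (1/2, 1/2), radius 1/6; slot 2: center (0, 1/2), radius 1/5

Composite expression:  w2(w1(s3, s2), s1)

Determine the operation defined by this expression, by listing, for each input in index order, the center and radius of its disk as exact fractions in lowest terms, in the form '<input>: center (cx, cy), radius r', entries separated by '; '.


s1: center (0, 1/2), radius 1/5; s2: center (1/2, 1/2), radius 1/60; s3: center (5/12, 11/24), radius 1/60

Below w2, radii multiply path by path; the s-disk centers shift.
input s3: composing its 2 substitution steps yields center (5/12, 11/24), radius 1/60
input s2: composing its 2 substitution steps yields center (1/2, 1/2), radius 1/60
input s1: composing its 1 substitution step yields center (0, 1/2), radius 1/5


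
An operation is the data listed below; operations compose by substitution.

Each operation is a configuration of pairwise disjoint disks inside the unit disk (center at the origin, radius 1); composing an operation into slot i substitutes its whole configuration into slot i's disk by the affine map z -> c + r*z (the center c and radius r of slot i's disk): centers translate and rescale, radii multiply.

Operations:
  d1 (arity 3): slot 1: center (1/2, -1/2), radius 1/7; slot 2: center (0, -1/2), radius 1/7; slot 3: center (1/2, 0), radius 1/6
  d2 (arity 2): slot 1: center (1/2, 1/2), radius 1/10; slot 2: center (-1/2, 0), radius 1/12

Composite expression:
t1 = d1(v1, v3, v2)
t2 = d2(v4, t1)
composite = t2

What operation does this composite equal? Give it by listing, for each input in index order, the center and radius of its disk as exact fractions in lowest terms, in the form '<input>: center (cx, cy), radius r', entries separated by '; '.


v1: center (-11/24, -1/24), radius 1/84; v2: center (-11/24, 0), radius 1/72; v3: center (-1/2, -1/24), radius 1/84; v4: center (1/2, 1/2), radius 1/10

Follow each v-input down from d2: c' goes to c + r*c', radius to r*r'.
tracing v4 down its 1-map path: center (1/2, 1/2), radius 1/10
tracing v1 down its 2-map path: center (-11/24, -1/24), radius 1/84
tracing v3 down its 2-map path: center (-1/2, -1/24), radius 1/84
tracing v2 down its 2-map path: center (-11/24, 0), radius 1/72


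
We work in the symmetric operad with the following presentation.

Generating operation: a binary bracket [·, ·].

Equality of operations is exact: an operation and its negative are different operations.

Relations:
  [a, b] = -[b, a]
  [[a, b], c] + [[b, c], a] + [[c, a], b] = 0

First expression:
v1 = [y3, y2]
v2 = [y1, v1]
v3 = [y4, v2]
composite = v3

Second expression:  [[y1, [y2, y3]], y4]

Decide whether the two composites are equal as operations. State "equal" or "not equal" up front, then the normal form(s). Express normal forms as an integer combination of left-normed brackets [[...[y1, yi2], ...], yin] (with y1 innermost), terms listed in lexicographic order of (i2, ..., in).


equal; both compose to [[[y1, y2], y3], y4] - [[[y1, y3], y2], y4]

In normal form, the first expression is [[[y1, y2], y3], y4] - [[[y1, y3], y2], y4]
In normal form, the second expression is [[[y1, y2], y3], y4] - [[[y1, y3], y2], y4]
The normal forms match — equal.


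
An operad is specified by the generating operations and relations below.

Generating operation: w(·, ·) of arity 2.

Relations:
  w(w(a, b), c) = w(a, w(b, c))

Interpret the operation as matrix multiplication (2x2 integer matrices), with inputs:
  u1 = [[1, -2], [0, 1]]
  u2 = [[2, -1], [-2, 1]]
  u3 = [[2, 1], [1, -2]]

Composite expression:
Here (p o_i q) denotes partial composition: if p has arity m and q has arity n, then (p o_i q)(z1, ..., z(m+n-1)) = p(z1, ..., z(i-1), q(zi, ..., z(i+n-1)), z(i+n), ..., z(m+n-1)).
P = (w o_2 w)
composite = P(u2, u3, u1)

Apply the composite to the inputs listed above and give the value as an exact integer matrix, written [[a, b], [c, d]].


w(u3, u1) = [[2, -3], [1, -4]]
w(u2, w(u3, u1)) = [[3, -2], [-3, 2]]

[[3, -2], [-3, 2]]


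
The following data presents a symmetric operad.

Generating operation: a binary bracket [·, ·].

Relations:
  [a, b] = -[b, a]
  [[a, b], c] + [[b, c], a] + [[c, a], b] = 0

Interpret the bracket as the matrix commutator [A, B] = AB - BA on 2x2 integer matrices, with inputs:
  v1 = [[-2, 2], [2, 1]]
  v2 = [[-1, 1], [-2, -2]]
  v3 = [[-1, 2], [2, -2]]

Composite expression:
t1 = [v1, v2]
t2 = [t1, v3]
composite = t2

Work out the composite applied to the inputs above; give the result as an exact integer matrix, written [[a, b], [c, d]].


[[-2, -19], [20, 2]]

[v1, v2] = [[-6, -5], [-4, 6]]
[[v1, v2], v3] = [[-2, -19], [20, 2]]


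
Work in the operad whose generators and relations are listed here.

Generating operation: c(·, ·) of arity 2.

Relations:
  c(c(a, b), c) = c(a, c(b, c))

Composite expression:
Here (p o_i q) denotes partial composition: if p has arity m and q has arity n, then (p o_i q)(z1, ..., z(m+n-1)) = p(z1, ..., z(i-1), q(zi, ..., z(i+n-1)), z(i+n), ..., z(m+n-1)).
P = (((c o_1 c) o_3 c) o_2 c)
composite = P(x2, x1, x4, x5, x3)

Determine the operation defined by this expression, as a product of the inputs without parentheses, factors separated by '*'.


x2 * x1 * x4 * x5 * x3

The c-tree's shape is irrelevant; the x-reading-order decides.
c(x1, x4) flattens to x1 * x4
c(x2, c(x1, x4)) flattens to x2 * x1 * x4
c(x5, x3) flattens to x5 * x3
c(c(x2, c(x1, x4)), c(x5, x3)) flattens to x2 * x1 * x4 * x5 * x3


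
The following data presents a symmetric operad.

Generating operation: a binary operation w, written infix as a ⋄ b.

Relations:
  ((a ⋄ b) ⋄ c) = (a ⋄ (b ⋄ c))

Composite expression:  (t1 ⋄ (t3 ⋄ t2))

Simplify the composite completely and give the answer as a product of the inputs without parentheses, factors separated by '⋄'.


t1 ⋄ t3 ⋄ t2


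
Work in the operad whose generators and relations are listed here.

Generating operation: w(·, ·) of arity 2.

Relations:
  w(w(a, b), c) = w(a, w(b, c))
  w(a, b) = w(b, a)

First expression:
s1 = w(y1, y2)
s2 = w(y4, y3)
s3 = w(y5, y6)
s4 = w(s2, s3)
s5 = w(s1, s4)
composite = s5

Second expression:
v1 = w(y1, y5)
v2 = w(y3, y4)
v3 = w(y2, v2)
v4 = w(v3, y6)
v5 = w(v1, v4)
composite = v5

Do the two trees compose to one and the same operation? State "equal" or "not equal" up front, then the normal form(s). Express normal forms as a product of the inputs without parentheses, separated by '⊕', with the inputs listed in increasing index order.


equal: each reduces to y1 ⊕ y2 ⊕ y3 ⊕ y4 ⊕ y5 ⊕ y6

Reducing the first expression gives y1 ⊕ y2 ⊕ y3 ⊕ y4 ⊕ y5 ⊕ y6
Reducing the second expression gives y1 ⊕ y2 ⊕ y3 ⊕ y4 ⊕ y5 ⊕ y6
Identical normal forms: equal.


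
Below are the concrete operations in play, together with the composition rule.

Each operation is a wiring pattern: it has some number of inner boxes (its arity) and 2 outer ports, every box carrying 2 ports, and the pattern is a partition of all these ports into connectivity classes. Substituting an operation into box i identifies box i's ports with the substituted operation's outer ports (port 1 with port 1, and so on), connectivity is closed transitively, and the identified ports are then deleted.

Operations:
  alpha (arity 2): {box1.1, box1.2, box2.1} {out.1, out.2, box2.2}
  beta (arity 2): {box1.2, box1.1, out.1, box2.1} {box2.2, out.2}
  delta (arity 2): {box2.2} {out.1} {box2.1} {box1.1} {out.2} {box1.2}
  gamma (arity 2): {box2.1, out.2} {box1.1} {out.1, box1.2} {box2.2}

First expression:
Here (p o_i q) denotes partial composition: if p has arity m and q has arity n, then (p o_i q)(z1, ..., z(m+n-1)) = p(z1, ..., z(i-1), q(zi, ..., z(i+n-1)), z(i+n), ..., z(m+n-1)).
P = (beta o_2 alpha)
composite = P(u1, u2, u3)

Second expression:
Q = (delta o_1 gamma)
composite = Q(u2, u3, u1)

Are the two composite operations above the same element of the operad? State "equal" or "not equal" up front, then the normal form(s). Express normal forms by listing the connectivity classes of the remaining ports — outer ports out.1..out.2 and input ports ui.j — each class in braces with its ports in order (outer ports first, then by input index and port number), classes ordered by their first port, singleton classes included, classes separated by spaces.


not equal — first {out.1, out.2, u1.1, u1.2, u3.2} {u2.1, u2.2, u3.1}, second {out.1} {out.2} {u1.1} {u1.2} {u2.1} {u2.2} {u3.1} {u3.2}
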